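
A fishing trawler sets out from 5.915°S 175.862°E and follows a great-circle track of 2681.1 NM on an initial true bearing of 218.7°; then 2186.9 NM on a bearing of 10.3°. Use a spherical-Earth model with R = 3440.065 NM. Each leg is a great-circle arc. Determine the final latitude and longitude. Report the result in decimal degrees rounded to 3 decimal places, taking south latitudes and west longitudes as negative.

latitude -2.243°, longitude 147.942°

Apply the spherical direct solution leg by leg, carrying full precision between legs.
Leg 1: from (-5.915°, 175.862°), δ = 2681.1/3440.065 = 0.779375 rad, θ = 218.7° → φ = -38.236°, λ = 141.843°.
Leg 2: from (-38.236°, 141.843°), δ = 2186.9/3440.065 = 0.635715 rad, θ = 10.3° → φ = -2.243°, λ = 147.942°.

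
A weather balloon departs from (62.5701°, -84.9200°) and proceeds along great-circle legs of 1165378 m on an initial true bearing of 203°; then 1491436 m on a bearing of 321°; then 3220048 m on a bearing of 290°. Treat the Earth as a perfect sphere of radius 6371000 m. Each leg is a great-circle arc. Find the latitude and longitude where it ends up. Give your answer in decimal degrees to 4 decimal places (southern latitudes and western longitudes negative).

Apply the spherical direct solution leg by leg, carrying full precision between legs.
Leg 1: from (62.5701°, -84.9200°), δ = 1165378/6371000 = 0.182919 rad, θ = 203° → φ = 52.7152°, λ = -91.6579°.
Leg 2: from (52.7152°, -91.6579°), δ = 1491436/6371000 = 0.234098 rad, θ = 321° → φ = 62.0230°, λ = -109.7884°.
Leg 3: from (62.0230°, -109.7884°), δ = 3220048/6371000 = 0.505423 rad, θ = 290° → φ = 58.2555°, λ = -169.6436°.

latitude 58.2555°, longitude -169.6436°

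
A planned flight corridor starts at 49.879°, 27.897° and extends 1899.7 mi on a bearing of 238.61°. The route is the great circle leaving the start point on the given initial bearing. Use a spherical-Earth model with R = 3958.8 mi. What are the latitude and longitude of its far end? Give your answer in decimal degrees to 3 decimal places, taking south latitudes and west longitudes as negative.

latitude 31.558°, longitude 0.349°

The arc subtends δ = 1899.7/3958.8 = 0.479868 rad at the centre.
Start latitude φ₁ = 0.870553 rad; initial bearing θ = 4.164530 rad.
Applying the spherical law of cosines for sides, sin φ₂ = sin φ₁ cos δ + cos φ₁ sin δ cos θ = 0.523364, so φ₂ = 31.558°.
For the longitude increment, Δλ = atan2( sin θ sin δ cos φ₁, cos δ − sin φ₁ sin φ₂ ) = atan2(-0.253956, 0.486847) = -27.548°.
λ₂ = λ₁ + Δλ = 0.349°.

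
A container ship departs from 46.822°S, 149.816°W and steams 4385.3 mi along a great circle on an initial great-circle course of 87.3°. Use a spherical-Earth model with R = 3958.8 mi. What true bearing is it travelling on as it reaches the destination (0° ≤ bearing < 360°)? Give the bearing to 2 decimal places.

The arc subtends δ = 4385.3/3958.8 = 1.107735 rad at the centre.
With φ₁ = -46.822° = -0.817198 rad and θ = 87.3° = 1.523672 rad:
sin φ₂ = sin φ₁ cos δ + cos φ₁ sin δ cos θ = (-0.729231)(0.446689) + (0.684267)(0.894689)(0.047106) = -0.296901
φ₂ = asin(-0.296901) = -0.301446 rad = -17.272°.
Then Δλ = atan2(0.611527, 0.230180) = 1.210797 rad, from sin θ sin δ cos φ₁ over cos δ − sin φ₁ sin φ₂.
λ₂ = λ₁ + Δλ = -80.442°.
The forward bearing on arrival equals the back-azimuth from the destination plus 180°.
Back-azimuth from P₂ (-17.27°, -80.44°) to P₁ (-46.82°, -149.82°), with Δλ' = λ₁ − λ₂ = -69.37°: atan2( sin Δλ' cos φ₁ , cos φ₂ sin φ₁ − sin φ₂ cos φ₁ cos Δλ' ) = 225.71°.
Final bearing = (225.71° + 180°) mod 360° = 45.71°.

final bearing 45.71°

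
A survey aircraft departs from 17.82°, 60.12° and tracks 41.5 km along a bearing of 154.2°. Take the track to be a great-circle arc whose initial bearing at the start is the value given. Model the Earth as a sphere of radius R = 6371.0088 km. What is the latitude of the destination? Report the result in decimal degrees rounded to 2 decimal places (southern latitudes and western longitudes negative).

latitude 17.48°

The arc subtends δ = 41.5/6371.0088 = 0.006514 rad at the centre.
With φ₁ = 17.82° = 0.311018 rad and θ = 154.2° = 2.691298 rad:
sin φ₂ = sin φ₁ cos δ + cos φ₁ sin δ cos θ = (0.306028)(0.999979) + (0.952023)(0.006514)(-0.900319) = 0.300438
φ₂ = asin(0.300438) = 0.305152 rad = 17.48°.
Then Δλ = atan2(0.002699, 0.908036) = 0.002972 rad, from sin θ sin δ cos φ₁ over cos δ − sin φ₁ sin φ₂.
λ₂ = 60.12° + 0.17° = 60.29°.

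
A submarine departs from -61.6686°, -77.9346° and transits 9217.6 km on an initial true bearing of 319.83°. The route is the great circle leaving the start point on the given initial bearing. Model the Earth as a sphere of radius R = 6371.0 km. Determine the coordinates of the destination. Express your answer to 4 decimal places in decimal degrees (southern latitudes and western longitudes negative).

latitude 14.5362°, longitude -119.3317°

Central angle δ = d/R = 1.446806 rad.
Start latitude φ₁ = -1.076320 rad; initial bearing θ = 5.582087 rad.
sin φ₂ = sin φ₁ cos δ + cos φ₁ sin δ cos θ = (-0.880217)(0.123673) + (0.474571)(0.992323)(0.764134) = 0.250992
φ₂ = asin(0.250992) = 0.253705 rad = 14.5362°.
Δλ = atan2( sin θ sin δ cos φ₁ , cos δ − sin φ₁ sin φ₂ ) = atan2(-0.303775, 0.344601) = -0.722515 rad = -41.3971°.
Hence λ₂ = -77.9346° + -41.3971° = -119.3317°.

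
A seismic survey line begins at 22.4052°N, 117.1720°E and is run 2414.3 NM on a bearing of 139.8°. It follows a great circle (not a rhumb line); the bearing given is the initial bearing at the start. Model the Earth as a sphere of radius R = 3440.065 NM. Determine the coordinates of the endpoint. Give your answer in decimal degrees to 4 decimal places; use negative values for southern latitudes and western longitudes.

latitude -9.4863°, longitude 142.1639°

Angular distance δ = d/R = 2414.3 / 3440.065 = 0.701818 rad.
Start latitude φ₁ = 0.391045 rad; initial bearing θ = 2.439970 rad.
Destination latitude: φ₂ = arcsin( sin φ₁ cos δ + cos φ₁ sin δ cos θ ) = arcsin(-0.164812) = -9.4863°.
Δλ = atan2( sin θ sin δ cos φ₁ , cos δ − sin φ₁ sin φ₂ ) = atan2(0.385255, 0.826488) = 0.436190 rad = 24.9919°.
λ₂ = λ₁ + Δλ = 142.1639°.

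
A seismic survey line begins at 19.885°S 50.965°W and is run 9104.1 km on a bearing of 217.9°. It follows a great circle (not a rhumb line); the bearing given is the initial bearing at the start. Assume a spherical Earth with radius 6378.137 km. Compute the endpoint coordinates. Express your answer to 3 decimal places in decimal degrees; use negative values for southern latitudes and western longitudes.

δ = 9104.1/6378.137 = 1.427392 rad (81.7835°).
Start latitude φ₁ = -0.347059 rad; initial bearing θ = 3.803072 rad.
Applying the spherical law of cosines for sides, sin φ₂ = sin φ₁ cos δ + cos φ₁ sin δ cos θ = -0.783029, so φ₂ = -51.539°.
Δλ = atan2( sin θ sin δ cos φ₁ , cos δ − sin φ₁ sin φ₂ ) = atan2(-0.571730, -0.123421) = -1.783406 rad = -102.182°.
λ₂ = -50.965° + -102.182° = -153.147°.

latitude -51.539°, longitude -153.147°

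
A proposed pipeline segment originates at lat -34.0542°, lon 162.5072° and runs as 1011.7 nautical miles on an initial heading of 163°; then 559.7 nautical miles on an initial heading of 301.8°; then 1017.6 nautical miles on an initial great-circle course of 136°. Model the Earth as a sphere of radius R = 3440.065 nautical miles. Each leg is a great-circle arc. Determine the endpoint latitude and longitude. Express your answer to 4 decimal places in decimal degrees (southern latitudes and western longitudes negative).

latitude -55.0633°, longitude 179.6619°

Apply the spherical direct solution leg by leg, carrying full precision between legs.
Leg 1: from (-34.0542°, 162.5072°), δ = 1011.7/3440.065 = 0.294093 rad, θ = 163° → φ = -49.9606°, λ = 170.0774°.
Leg 2: from (-49.9606°, 170.0774°), δ = 559.7/3440.065 = 0.162700 rad, θ = 301.8° → φ = -44.4735°, λ = 158.9537°.
Leg 3: from (-44.4735°, 158.9537°), δ = 1017.6/3440.065 = 0.295808 rad, θ = 136° → φ = -55.0633°, λ = 179.6619°.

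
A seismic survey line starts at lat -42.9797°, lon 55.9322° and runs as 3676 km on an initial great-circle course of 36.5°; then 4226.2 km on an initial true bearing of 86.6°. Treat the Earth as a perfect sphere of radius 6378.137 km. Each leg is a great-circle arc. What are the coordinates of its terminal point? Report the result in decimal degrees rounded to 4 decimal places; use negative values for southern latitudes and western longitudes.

Apply the spherical direct solution leg by leg, carrying full precision between legs.
Leg 1: from (-42.9797°, 55.9322°), δ = 3676/6378.137 = 0.576344 rad, θ = 36.5° → φ = -14.5438°, λ = 75.4979°.
Leg 2: from (-14.5438°, 75.4979°), δ = 4226.2/6378.137 = 0.662607 rad, θ = 86.6° → φ = -9.3617°, λ = 113.9881°.

latitude -9.3617°, longitude 113.9881°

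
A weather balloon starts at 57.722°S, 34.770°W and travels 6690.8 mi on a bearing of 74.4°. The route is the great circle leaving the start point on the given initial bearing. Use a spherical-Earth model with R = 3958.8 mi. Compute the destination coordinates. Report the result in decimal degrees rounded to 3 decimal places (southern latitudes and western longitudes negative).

latitude 14.077°, longitude 45.605°

Central angle δ = d/R = 1.690108 rad.
Start latitude φ₁ = -1.007439 rad; initial bearing θ = 1.298525 rad.
sin φ₂ = sin φ₁ cos δ + cos φ₁ sin δ cos θ = (-0.845467)(-0.119029) + (0.534028)(0.992891)(0.268920) = 0.243225
φ₂ = asin(0.243225) = 0.245689 rad = 14.077°.
For the longitude increment, Δλ = atan2( sin θ sin δ cos φ₁, cos δ − sin φ₁ sin φ₂ ) = atan2(0.510699, 0.086610) = 80.375°.
λ₂ = -34.770° + 80.375° = 45.605°.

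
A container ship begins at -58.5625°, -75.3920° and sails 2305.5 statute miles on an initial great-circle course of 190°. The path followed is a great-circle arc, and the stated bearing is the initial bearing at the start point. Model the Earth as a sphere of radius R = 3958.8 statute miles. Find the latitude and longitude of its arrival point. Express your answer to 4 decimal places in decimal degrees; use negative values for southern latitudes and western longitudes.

Central angle δ = d/R = 0.582373 rad.
Start latitude φ₁ = -1.022108 rad; initial bearing θ = 3.316126 rad.
Applying the spherical law of cosines for sides, sin φ₂ = sin φ₁ cos δ + cos φ₁ sin δ cos θ = -0.995075, so φ₂ = -84.3110°.
Δλ = atan2( sin θ sin δ cos φ₁ , cos δ − sin φ₁ sin φ₂ ) = atan2(-0.049814, -0.013848) = -1.841937 rad = -105.5352°.
λ₂ = -75.3920° + -105.5352° = -180.9272°, normalized to (−180°, 180°] → 179.0728°.

latitude -84.3110°, longitude 179.0728°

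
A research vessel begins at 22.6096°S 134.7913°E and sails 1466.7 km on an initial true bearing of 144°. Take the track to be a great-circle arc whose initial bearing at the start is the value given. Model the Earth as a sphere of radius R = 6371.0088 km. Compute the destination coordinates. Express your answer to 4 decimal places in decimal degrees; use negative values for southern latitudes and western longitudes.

latitude -33.0060°, longitude 143.9945°

The arc subtends δ = 1466.7/6371.0088 = 0.230215 rad at the centre.
Converting: φ₁ = -0.394612 rad, θ = 2.513274 rad.
Applying the spherical law of cosines for sides, sin φ₂ = sin φ₁ cos δ + cos φ₁ sin δ cos θ = -0.544726, so φ₂ = -33.0060°.
For the longitude increment, Δλ = atan2( sin θ sin δ cos φ₁, cos δ − sin φ₁ sin φ₂ ) = atan2(0.123817, 0.764197) = 9.2032°.
λ₂ = 134.7913° + 9.2032° = 143.9945°.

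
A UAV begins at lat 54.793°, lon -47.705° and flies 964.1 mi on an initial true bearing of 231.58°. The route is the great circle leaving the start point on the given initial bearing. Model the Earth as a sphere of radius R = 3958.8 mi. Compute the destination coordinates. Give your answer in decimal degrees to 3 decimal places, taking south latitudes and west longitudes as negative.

Angular distance δ = d/R = 964.1 / 3958.8 = 0.243533 rad.
With φ₁ = 54.793° = 0.956318 rad and θ = 231.58° = 4.041833 rad:
Destination latitude: φ₂ = arcsin( sin φ₁ cos δ + cos φ₁ sin δ cos θ ) = arcsin(0.706574) = 44.957°.
Δλ = atan2( sin θ sin δ cos φ₁ , cos δ − sin φ₁ sin φ₂ ) = atan2(-0.108920, 0.393169) = -0.270253 rad = -15.484°.
λ₂ = -47.705° + -15.484° = -63.189°.

latitude 44.957°, longitude -63.189°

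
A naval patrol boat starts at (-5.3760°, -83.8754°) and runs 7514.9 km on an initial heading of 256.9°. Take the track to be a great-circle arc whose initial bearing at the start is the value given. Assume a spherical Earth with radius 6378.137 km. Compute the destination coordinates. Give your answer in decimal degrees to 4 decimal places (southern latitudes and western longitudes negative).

The arc subtends δ = 7514.9/6378.137 = 1.178228 rad at the centre.
Start latitude φ₁ = -0.093829 rad; initial bearing θ = 4.483751 rad.
sin φ₂ = sin φ₁ cos δ + cos φ₁ sin δ cos θ = (-0.093691)(0.382563) + (0.995601)(0.923930)(-0.226651) = -0.244331
φ₂ = asin(-0.244331) = -0.246830 rad = -14.1423°.
For the longitude increment, Δλ = atan2( sin θ sin δ cos φ₁, cos δ − sin φ₁ sin φ₂ ) = atan2(-0.895927, 0.359671) = -68.1270°.
Hence λ₂ = -83.8754° + -68.1270° = -152.0024°.

latitude -14.1423°, longitude -152.0024°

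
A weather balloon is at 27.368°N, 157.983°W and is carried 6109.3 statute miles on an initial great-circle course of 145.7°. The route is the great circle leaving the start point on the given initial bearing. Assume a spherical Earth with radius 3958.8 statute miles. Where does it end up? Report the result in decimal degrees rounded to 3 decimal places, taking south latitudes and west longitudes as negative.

Angular distance δ = d/R = 6109.3 / 3958.8 = 1.543220 rad.
Converting: φ₁ = 0.477662 rad, θ = 2.542945 rad.
Applying the spherical law of cosines for sides, sin φ₂ = sin φ₁ cos δ + cos φ₁ sin δ cos θ = -0.720681, so φ₂ = -46.111°.
For the longitude increment, Δλ = atan2( sin θ sin δ cos φ₁, cos δ − sin φ₁ sin φ₂ ) = atan2(0.500262, 0.358872) = 54.345°.
Hence λ₂ = -157.983° + 54.345° = -103.638°.

latitude -46.111°, longitude -103.638°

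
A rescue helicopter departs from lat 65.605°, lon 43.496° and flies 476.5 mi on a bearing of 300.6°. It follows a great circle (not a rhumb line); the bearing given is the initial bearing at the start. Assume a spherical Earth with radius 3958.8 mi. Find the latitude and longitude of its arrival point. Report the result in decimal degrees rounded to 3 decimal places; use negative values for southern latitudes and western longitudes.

Central angle δ = d/R = 0.120365 rad.
Converting: φ₁ = 1.145023 rad, θ = 5.246460 rad.
Applying the spherical law of cosines for sides, sin φ₂ = sin φ₁ cos δ + cos φ₁ sin δ cos θ = 0.929376, so φ₂ = 68.338°.
Then Δλ = atan2(-0.042687, 0.146364) = -0.283781 rad, from sin θ sin δ cos φ₁ over cos δ − sin φ₁ sin φ₂.
λ₂ = λ₁ + Δλ = 27.237°.

latitude 68.338°, longitude 27.237°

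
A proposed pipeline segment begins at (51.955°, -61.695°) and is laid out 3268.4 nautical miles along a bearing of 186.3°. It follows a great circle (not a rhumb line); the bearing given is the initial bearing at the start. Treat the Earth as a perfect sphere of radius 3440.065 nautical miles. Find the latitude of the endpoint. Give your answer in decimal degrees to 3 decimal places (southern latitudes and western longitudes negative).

The arc subtends δ = 3268.4/3440.065 = 0.950098 rad at the centre.
Converting: φ₁ = 0.906786 rad, θ = 3.251548 rad.
Destination latitude: φ₂ = arcsin( sin φ₁ cos δ + cos φ₁ sin δ cos θ ) = arcsin(-0.040271) = -2.308°.
For the longitude increment, Δλ = atan2( sin θ sin δ cos φ₁, cos δ − sin φ₁ sin φ₂ ) = atan2(-0.055013, 0.613318) = -5.126°.
λ₂ = -61.695° + -5.126° = -66.821°.

latitude -2.308°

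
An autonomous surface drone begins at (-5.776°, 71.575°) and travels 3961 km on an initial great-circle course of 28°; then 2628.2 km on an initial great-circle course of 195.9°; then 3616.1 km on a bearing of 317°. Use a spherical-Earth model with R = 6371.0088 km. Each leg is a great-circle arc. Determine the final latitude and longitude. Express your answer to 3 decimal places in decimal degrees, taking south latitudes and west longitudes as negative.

latitude 25.547°, longitude 58.914°

Apply the spherical direct solution leg by leg, carrying full precision between legs.
Leg 1: from (-5.776°, 71.575°), δ = 3961/6371.0088 = 0.621723 rad, θ = 28° → φ = 25.458°, λ = 89.203°.
Leg 2: from (25.458°, 89.203°), δ = 2628.2/6371.0088 = 0.412525 rad, θ = 195.9° → φ = 2.616°, λ = 82.891°.
Leg 3: from (2.616°, 82.891°), δ = 3616.1/6371.0088 = 0.567587 rad, θ = 317° → φ = 25.547°, λ = 58.914°.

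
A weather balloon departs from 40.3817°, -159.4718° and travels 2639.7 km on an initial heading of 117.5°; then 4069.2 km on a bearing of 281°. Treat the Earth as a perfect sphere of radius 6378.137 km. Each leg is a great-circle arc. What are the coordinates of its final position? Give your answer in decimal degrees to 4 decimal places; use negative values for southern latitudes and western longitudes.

Apply the spherical direct solution leg by leg, carrying full precision between legs.
Leg 1: from (40.3817°, -159.4718°), δ = 2639.7/6378.137 = 0.413867 rad, θ = 117.5° → φ = 26.8545°, λ = -135.9040°.
Leg 2: from (26.8545°, -135.9040°), δ = 4069.2/6378.137 = 0.637992 rad, θ = 281° → φ = 27.6621°, λ = -177.2107°.

latitude 27.6621°, longitude -177.2107°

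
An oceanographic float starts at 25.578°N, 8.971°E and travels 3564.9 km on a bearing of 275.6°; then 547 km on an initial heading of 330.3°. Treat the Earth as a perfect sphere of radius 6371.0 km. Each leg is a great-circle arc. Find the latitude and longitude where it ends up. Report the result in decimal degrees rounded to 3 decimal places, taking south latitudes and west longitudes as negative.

Apply the spherical direct solution leg by leg, carrying full precision between legs.
Leg 1: from (25.578°, 8.971°), δ = 3564.9/6371 = 0.559551 rad, θ = 275.6° → φ = 24.369°, λ = -26.476°.
Leg 2: from (24.369°, -26.476°), δ = 547/6371 = 0.085858 rad, θ = 330.3° → φ = 28.617°, λ = -29.250°.

latitude 28.617°, longitude -29.250°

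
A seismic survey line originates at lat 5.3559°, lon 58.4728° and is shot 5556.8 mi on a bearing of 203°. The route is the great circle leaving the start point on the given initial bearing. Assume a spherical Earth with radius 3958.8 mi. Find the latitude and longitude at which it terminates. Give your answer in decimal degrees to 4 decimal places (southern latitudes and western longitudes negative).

Central angle δ = d/R = 1.403658 rad.
Start latitude φ₁ = 0.093478 rad; initial bearing θ = 3.543018 rad.
sin φ₂ = sin φ₁ cos δ + cos φ₁ sin δ cos θ = (0.093342)(0.166362) + (0.995634)(0.986065)(-0.920505) = -0.888186
φ₂ = asin(-0.888186) = -1.093382 rad = -62.6462°.
For the longitude increment, Δλ = atan2( sin θ sin δ cos φ₁, cos δ − sin φ₁ sin φ₂ ) = atan2(-0.383604, 0.249267) = -56.9841°.
λ₂ = 58.4728° + -56.9841° = 1.4887°.

latitude -62.6462°, longitude 1.4887°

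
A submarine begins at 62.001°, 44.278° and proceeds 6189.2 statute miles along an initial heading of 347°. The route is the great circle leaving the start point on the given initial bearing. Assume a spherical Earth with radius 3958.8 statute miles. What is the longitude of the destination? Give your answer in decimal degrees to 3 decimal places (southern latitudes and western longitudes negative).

Angular distance δ = d/R = 6189.2 / 3958.8 = 1.563403 rad.
With φ₁ = 62.001° = 1.082122 rad and θ = 347° = 6.056293 rad:
Destination latitude: φ₂ = arcsin( sin φ₁ cos δ + cos φ₁ sin δ cos θ ) = arcsin(0.463939) = 27.642°.
For the longitude increment, Δλ = atan2( sin θ sin δ cos φ₁, cos δ − sin φ₁ sin φ₂ ) = atan2(-0.105602, -0.402245) = -165.290°.
λ₂ = 44.278° + -165.290° = -121.012°.

longitude -121.012°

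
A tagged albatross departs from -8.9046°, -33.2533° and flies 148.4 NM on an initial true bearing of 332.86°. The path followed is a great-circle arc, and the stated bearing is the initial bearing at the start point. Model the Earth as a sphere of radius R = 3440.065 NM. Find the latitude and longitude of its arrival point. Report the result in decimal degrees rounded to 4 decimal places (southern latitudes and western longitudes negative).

latitude -6.7035°, longitude -34.3883°

δ = 148.4/3440.065 = 0.043139 rad (2.4717°).
Start latitude φ₁ = -0.155415 rad; initial bearing θ = 5.809503 rad.
Applying the spherical law of cosines for sides, sin φ₂ = sin φ₁ cos δ + cos φ₁ sin δ cos θ = -0.116731, so φ₂ = -6.7035°.
Then Δλ = atan2(-0.019435, 0.981001) = -0.019809 rad, from sin θ sin δ cos φ₁ over cos δ − sin φ₁ sin φ₂.
λ₂ = -33.2533° + -1.1350° = -34.3883°.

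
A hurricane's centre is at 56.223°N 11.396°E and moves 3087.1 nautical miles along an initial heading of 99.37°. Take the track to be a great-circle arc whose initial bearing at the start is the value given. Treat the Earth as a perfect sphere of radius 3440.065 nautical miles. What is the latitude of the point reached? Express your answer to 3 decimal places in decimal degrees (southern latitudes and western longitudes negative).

latitude 26.591°

The arc subtends δ = 3087.1/3440.065 = 0.897396 rad at the centre.
Converting: φ₁ = 0.981276 rad, θ = 1.734334 rad.
Destination latitude: φ₂ = arcsin( sin φ₁ cos δ + cos φ₁ sin δ cos θ ) = arcsin(0.447624) = 26.591°.
For the longitude increment, Δλ = atan2( sin θ sin δ cos φ₁, cos δ − sin φ₁ sin φ₂ ) = atan2(0.428800, 0.251579) = 59.600°.
λ₂ = 11.396° + 59.600° = 70.996°.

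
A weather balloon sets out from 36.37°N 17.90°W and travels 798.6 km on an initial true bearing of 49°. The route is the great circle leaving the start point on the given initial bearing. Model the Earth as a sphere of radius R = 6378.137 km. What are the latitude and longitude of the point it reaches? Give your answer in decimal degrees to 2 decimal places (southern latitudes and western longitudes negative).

latitude 40.87°, longitude -10.74°

Angular distance δ = d/R = 798.6 / 6378.137 = 0.125209 rad.
With φ₁ = 36.37° = 0.634776 rad and θ = 49° = 0.855211 rad:
Destination latitude: φ₂ = arcsin( sin φ₁ cos δ + cos φ₁ sin δ cos θ ) = arcsin(0.654326) = 40.87°.
For the longitude increment, Δλ = atan2( sin θ sin δ cos φ₁, cos δ − sin φ₁ sin φ₂ ) = atan2(0.075890, 0.604158) = 7.16°.
λ₂ = λ₁ + Δλ = -10.74°.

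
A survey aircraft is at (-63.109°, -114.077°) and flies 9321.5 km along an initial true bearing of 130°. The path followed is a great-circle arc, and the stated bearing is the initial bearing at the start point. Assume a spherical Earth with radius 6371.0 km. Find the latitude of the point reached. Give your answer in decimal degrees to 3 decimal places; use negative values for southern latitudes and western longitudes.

latitude -22.637°

Central angle δ = d/R = 1.463114 rad.
Start latitude φ₁ = -1.101460 rad; initial bearing θ = 2.268928 rad.
sin φ₂ = sin φ₁ cos δ + cos φ₁ sin δ cos θ = (-0.891869)(0.107474) + (0.452295)(0.994208)(-0.642788) = -0.384898
φ₂ = asin(-0.384898) = -0.395098 rad = -22.637°.
Then Δλ = atan2(0.344471, -0.235804) = 2.171072 rad, from sin θ sin δ cos φ₁ over cos δ − sin φ₁ sin φ₂.
λ₂ = λ₁ + Δλ = 10.316°.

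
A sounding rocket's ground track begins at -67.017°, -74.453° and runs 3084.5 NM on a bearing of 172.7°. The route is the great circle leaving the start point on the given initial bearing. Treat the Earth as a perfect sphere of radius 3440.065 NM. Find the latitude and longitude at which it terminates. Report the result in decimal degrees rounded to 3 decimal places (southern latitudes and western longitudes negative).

latitude -61.313°, longitude 93.612°

Central angle δ = d/R = 0.896640 rad.
Start latitude φ₁ = -1.169667 rad; initial bearing θ = 3.014184 rad.
sin φ₂ = sin φ₁ cos δ + cos φ₁ sin δ cos θ = (-0.920621)(0.624238) + (0.390458)(0.781234)(-0.991894) = -0.877253
φ₂ = asin(-0.877253) = -1.070110 rad = -61.313°.
Δλ = atan2( sin θ sin δ cos φ₁ , cos δ − sin φ₁ sin φ₂ ) = atan2(0.038760, -0.183379) = 2.933295 rad = 168.065°.
Hence λ₂ = -74.453° + 168.065° = 93.612°.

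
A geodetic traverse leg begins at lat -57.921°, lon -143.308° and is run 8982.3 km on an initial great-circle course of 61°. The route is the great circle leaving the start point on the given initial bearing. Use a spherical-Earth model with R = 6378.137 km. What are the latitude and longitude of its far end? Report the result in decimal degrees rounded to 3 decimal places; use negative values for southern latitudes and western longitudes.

latitude 6.719°, longitude -82.958°

δ = 8982.3/6378.137 = 1.408295 rad (80.6894°).
Start latitude φ₁ = -1.010912 rad; initial bearing θ = 1.064651 rad.
sin φ₂ = sin φ₁ cos δ + cos φ₁ sin δ cos θ = (-0.847317)(0.161787) + (0.531088)(0.986826)(0.484810) = 0.117000
φ₂ = asin(0.117000) = 0.117268 rad = 6.719°.
For the longitude increment, Δλ = atan2( sin θ sin δ cos φ₁, cos δ − sin φ₁ sin φ₂ ) = atan2(0.458381, 0.260923) = 60.350°.
λ₂ = λ₁ + Δλ = -82.958°.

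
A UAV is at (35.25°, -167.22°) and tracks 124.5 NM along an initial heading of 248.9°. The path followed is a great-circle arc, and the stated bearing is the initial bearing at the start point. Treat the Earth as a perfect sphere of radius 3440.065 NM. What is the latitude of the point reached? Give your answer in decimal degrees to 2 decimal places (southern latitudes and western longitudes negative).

Central angle δ = d/R = 0.036191 rad.
With φ₁ = 35.25° = 0.615229 rad and θ = 248.9° = 4.344125 rad:
Applying the spherical law of cosines for sides, sin φ₂ = sin φ₁ cos δ + cos φ₁ sin δ cos θ = 0.566130, so φ₂ = 34.48°.
Then Δλ = atan2(-0.027568, 0.672606) = -0.040963 rad, from sin θ sin δ cos φ₁ over cos δ − sin φ₁ sin φ₂.
λ₂ = λ₁ + Δλ = -169.57°.

latitude 34.48°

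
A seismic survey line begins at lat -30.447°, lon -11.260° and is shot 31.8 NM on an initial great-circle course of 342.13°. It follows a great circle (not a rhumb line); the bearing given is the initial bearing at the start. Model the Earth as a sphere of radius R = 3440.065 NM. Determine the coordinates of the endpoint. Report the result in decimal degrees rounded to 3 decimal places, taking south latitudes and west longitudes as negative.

latitude -29.943°, longitude -11.448°

Angular distance δ = d/R = 31.8 / 3440.065 = 0.009244 rad.
Converting: φ₁ = -0.531400 rad, θ = 5.971295 rad.
Applying the spherical law of cosines for sides, sin φ₂ = sin φ₁ cos δ + cos φ₁ sin δ cos θ = -0.499135, so φ₂ = -29.943°.
Δλ = atan2( sin θ sin δ cos φ₁ , cos δ − sin φ₁ sin φ₂ ) = atan2(-0.002445, 0.747025) = -0.003273 rad = -0.188°.
λ₂ = -11.260° + -0.188° = -11.448°.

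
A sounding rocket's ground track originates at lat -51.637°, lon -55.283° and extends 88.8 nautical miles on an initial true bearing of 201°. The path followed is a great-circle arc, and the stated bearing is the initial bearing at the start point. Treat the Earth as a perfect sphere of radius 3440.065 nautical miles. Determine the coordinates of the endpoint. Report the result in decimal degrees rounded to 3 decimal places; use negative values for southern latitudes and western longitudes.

Angular distance δ = d/R = 88.8 / 3440.065 = 0.025813 rad.
Start latitude φ₁ = -0.901236 rad; initial bearing θ = 3.508112 rad.
sin φ₂ = sin φ₁ cos δ + cos φ₁ sin δ cos θ = (-0.784094)(0.999667) + (0.620642)(0.025811)(-0.933580) = -0.798788
φ₂ = asin(-0.798788) = -0.925278 rad = -53.015°.
Then Δλ = atan2(-0.005741, 0.373341) = -0.015375 rad, from sin θ sin δ cos φ₁ over cos δ − sin φ₁ sin φ₂.
λ₂ = -55.283° + -0.881° = -56.164°.

latitude -53.015°, longitude -56.164°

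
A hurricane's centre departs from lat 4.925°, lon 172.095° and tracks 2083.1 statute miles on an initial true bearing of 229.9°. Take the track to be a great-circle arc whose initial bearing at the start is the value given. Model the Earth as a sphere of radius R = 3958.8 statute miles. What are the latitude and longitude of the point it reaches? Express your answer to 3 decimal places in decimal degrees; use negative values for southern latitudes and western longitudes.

latitude -14.364°, longitude 148.731°

δ = 2083.1/3958.8 = 0.526195 rad (30.1487°).
Start latitude φ₁ = 0.085957 rad; initial bearing θ = 4.012512 rad.
Destination latitude: φ₂ = arcsin( sin φ₁ cos δ + cos φ₁ sin δ cos θ ) = arcsin(-0.248076) = -14.364°.
For the longitude increment, Δλ = atan2( sin θ sin δ cos φ₁, cos δ − sin φ₁ sin φ₂ ) = atan2(-0.382761, 0.886022) = -23.364°.
Hence λ₂ = 172.095° + -23.364° = 148.731°.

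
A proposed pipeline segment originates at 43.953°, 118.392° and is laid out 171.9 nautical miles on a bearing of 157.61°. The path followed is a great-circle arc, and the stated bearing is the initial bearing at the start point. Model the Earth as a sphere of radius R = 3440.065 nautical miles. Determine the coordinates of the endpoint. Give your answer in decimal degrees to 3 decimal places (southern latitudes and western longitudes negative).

latitude 41.296°, longitude 119.843°

Central angle δ = d/R = 0.049970 rad.
Start latitude φ₁ = 0.767125 rad; initial bearing θ = 2.750813 rad.
Applying the spherical law of cosines for sides, sin φ₂ = sin φ₁ cos δ + cos φ₁ sin δ cos θ = 0.659954, so φ₂ = 41.296°.
Δλ = atan2( sin θ sin δ cos φ₁ , cos δ − sin φ₁ sin φ₂ ) = atan2(0.013697, 0.540699) = 0.025327 rad = 1.451°.
λ₂ = λ₁ + Δλ = 119.843°.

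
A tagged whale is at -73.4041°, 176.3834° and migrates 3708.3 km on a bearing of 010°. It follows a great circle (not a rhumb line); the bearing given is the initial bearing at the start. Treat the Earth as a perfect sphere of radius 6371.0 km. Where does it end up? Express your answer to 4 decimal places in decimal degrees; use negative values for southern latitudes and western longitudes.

δ = 3708.3/6371 = 0.582059 rad (33.3495°).
Start latitude φ₁ = -1.281143 rad; initial bearing θ = 0.174533 rad.
sin φ₂ = sin φ₁ cos δ + cos φ₁ sin δ cos θ = (-0.958343)(0.835332) + (0.285620)(0.549745)(0.984808) = -0.645902
φ₂ = asin(-0.645902) = -0.702204 rad = -40.2334°.
For the longitude increment, Δλ = atan2( sin θ sin δ cos φ₁, cos δ − sin φ₁ sin φ₂ ) = atan2(0.027266, 0.216336) = 7.1834°.
λ₂ = 176.3834° + 7.1834° = 183.5668°, normalized to (−180°, 180°] → -176.4332°.

latitude -40.2334°, longitude -176.4332°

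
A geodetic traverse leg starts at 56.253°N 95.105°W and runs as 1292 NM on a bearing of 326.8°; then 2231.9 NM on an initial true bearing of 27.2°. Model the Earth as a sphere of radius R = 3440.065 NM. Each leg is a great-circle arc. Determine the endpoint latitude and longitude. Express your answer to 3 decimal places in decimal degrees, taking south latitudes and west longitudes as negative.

latitude 68.352°, longitude -1.099°

Apply the spherical direct solution leg by leg, carrying full precision between legs.
Leg 1: from (56.253°, -95.105°), δ = 1292/3440.065 = 0.375574 rad, θ = 326.8° → φ = 70.743°, λ = -132.622°.
Leg 2: from (70.743°, -132.622°), δ = 2231.9/3440.065 = 0.648796 rad, θ = 27.2° → φ = 68.352°, λ = -1.099°.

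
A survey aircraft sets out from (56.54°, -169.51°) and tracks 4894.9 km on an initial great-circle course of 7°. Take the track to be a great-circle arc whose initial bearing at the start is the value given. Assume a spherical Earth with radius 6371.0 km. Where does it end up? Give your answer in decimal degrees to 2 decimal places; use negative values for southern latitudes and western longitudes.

The arc subtends δ = 4894.9/6371 = 0.768310 rad at the centre.
Start latitude φ₁ = 0.986809 rad; initial bearing θ = 0.122173 rad.
Destination latitude: φ₂ = arcsin( sin φ₁ cos δ + cos φ₁ sin δ cos θ ) = arcsin(0.980205) = 78.58°.
Then Δλ = atan2(0.046694, -0.098670) = 2.699586 rad, from sin θ sin δ cos φ₁ over cos δ − sin φ₁ sin φ₂.
λ₂ = λ₁ + Δλ = -14.84°.

latitude 78.58°, longitude -14.84°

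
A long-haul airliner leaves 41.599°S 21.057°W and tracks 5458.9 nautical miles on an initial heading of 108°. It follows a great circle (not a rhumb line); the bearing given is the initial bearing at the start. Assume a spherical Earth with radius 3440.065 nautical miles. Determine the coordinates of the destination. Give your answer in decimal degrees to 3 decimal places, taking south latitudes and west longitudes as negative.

The arc subtends δ = 5458.9/3440.065 = 1.586860 rad at the centre.
With φ₁ = -41.599° = -0.726040 rad and θ = 108° = 1.884956 rad:
sin φ₂ = sin φ₁ cos δ + cos φ₁ sin δ cos θ = (-0.663913)(-0.016063) + (0.747810)(0.999871)(-0.309017) = -0.220392
φ₂ = asin(-0.220392) = -0.222216 rad = -12.732°.
Then Δλ = atan2(0.711118, -0.162384) = 1.795297 rad, from sin θ sin δ cos φ₁ over cos δ − sin φ₁ sin φ₂.
Hence λ₂ = -21.057° + 102.863° = 81.806°.

latitude -12.732°, longitude 81.806°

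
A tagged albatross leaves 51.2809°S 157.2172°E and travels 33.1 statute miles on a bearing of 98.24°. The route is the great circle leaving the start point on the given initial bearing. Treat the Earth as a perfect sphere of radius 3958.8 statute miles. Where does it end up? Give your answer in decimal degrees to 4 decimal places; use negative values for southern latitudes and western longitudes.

δ = 33.1/3958.8 = 0.008361 rad (0.4791°).
Start latitude φ₁ = -0.895021 rad; initial bearing θ = 1.714611 rad.
sin φ₂ = sin φ₁ cos δ + cos φ₁ sin δ cos θ = (-0.780222)(0.999965) + (0.625503)(0.008361)(-0.143320) = -0.780944
φ₂ = asin(-0.780944) = -0.896176 rad = -51.3471°.
For the longitude increment, Δλ = atan2( sin θ sin δ cos φ₁, cos δ − sin φ₁ sin φ₂ ) = atan2(0.005176, 0.390655) = 0.7591°.
Hence λ₂ = 157.2172° + 0.7591° = 157.9763°.

latitude -51.3471°, longitude 157.9763°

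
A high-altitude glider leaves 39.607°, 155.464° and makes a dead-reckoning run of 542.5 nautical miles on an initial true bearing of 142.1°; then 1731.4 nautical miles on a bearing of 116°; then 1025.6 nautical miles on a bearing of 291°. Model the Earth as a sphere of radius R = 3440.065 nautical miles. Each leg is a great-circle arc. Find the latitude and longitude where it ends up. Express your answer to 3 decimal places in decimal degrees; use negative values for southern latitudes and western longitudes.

latitude 22.158°, longitude 171.720°

Apply the spherical direct solution leg by leg, carrying full precision between legs.
Leg 1: from (39.607°, 155.464°), δ = 542.5/3440.065 = 0.157701 rad, θ = 142.1° → φ = 32.285°, λ = 162.017°.
Leg 2: from (32.285°, 162.017°), δ = 1731.4/3440.065 = 0.503304 rad, θ = 116° → φ = 16.807°, λ = -171.057°.
Leg 3: from (16.807°, -171.057°), δ = 1025.6/3440.065 = 0.298134 rad, θ = 291° → φ = 22.158°, λ = 171.720°.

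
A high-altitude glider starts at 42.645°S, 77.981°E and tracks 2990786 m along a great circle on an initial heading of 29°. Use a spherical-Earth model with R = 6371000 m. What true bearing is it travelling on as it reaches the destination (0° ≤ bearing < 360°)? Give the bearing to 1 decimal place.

Central angle δ = d/R = 0.469437 rad.
Start latitude φ₁ = -0.744296 rad; initial bearing θ = 0.506145 rad.
sin φ₂ = sin φ₁ cos δ + cos φ₁ sin δ cos θ = (-0.677454)(0.891823) + (0.735565)(0.452385)(0.874620) = -0.313132
φ₂ = asin(-0.313132) = -0.318489 rad = -18.248°.
For the longitude increment, Δλ = atan2( sin θ sin δ cos φ₁, cos δ − sin φ₁ sin φ₂ ) = atan2(0.161324, 0.679691) = 13.352°.
Hence λ₂ = 77.981° + 13.352° = 91.333°.
The forward bearing on arrival equals the back-azimuth from the destination plus 180°.
Back-azimuth from P₂ (-18.2°, 91.3°) to P₁ (-42.6°, 78.0°), with Δλ' = λ₁ − λ₂ = -13.4°: atan2( sin Δλ' cos φ₁ , cos φ₂ sin φ₁ − sin φ₂ cos φ₁ cos Δλ' ) = 202.1°.
Final bearing = (202.1° + 180°) mod 360° = 22.1°.

final bearing 22.1°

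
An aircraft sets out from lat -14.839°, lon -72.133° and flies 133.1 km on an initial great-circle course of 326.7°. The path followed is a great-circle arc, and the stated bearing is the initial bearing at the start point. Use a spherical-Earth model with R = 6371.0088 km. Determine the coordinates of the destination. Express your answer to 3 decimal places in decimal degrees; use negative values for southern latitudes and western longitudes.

The arc subtends δ = 133.1/6371.0088 = 0.020892 rad at the centre.
Converting: φ₁ = -0.258989 rad, θ = 5.701991 rad.
Destination latitude: φ₂ = arcsin( sin φ₁ cos δ + cos φ₁ sin δ cos θ ) = arcsin(-0.239170) = -13.838°.
For the longitude increment, Δλ = atan2( sin θ sin δ cos φ₁, cos δ − sin φ₁ sin φ₂ ) = atan2(-0.011087, 0.938529) = -0.677°.
Hence λ₂ = -72.133° + -0.677° = -72.810°.

latitude -13.838°, longitude -72.810°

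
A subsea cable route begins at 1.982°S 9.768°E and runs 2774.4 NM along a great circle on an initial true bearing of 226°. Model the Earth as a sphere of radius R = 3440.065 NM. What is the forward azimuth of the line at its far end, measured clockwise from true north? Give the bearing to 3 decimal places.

final bearing 237.643°

Angular distance δ = d/R = 2774.4 / 3440.065 = 0.806496 rad.
Converting: φ₁ = -0.034592 rad, θ = 3.944444 rad.
sin φ₂ = sin φ₁ cos δ + cos φ₁ sin δ cos θ = (-0.034586)(0.692032) + (0.999402)(0.721867)(-0.694658) = -0.525085
φ₂ = asin(-0.525085) = -0.552815 rad = -31.674°.
Then Δλ = atan2(-0.518957, 0.673871) = -0.656249 rad, from sin θ sin δ cos φ₁ over cos δ − sin φ₁ sin φ₂.
λ₂ = 9.768° + -37.600° = -27.832°.
The forward bearing on arrival equals the back-azimuth from the destination plus 180°.
Back-azimuth from P₂ (-31.674°, -27.832°) to P₁ (-1.982°, 9.768°), with Δλ' = λ₁ − λ₂ = 37.600°: atan2( sin Δλ' cos φ₁ , cos φ₂ sin φ₁ − sin φ₂ cos φ₁ cos Δλ' ) = 57.643°.
Final bearing = (57.643° + 180°) mod 360° = 237.643°.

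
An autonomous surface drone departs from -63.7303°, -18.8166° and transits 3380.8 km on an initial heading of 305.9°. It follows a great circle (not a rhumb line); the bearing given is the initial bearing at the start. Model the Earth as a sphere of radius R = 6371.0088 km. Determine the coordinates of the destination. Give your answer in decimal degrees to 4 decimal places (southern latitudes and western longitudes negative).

latitude -39.9452°, longitude -51.1426°

δ = 3380.8/6371.0088 = 0.530654 rad (30.4042°).
Converting: φ₁ = -1.112304 rad, θ = 5.338962 rad.
Destination latitude: φ₂ = arcsin( sin φ₁ cos δ + cos φ₁ sin δ cos θ ) = arcsin(-0.642055) = -39.9452°.
For the longitude increment, Δλ = atan2( sin θ sin δ cos φ₁, cos δ − sin φ₁ sin φ₂ ) = atan2(-0.181447, 0.286733) = -32.3260°.
λ₂ = -18.8166° + -32.3260° = -51.1426°.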